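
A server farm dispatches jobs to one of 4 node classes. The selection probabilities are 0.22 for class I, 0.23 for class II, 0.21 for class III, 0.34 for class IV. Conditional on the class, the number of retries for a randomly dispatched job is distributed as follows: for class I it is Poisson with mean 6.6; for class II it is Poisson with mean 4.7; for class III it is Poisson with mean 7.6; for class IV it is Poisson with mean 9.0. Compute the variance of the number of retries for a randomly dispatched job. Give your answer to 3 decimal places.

Per component, I: μ=6.6, E[X²]=50.16; II: μ=4.7, E[X²]=26.79; III: μ=7.6, E[X²]=65.36; IV: μ=9, E[X²]=90.
E[X] = 0.22·6.6 + 0.23·4.7 + 0.21·7.6 + 0.34·9 = 7.189.
E[X²] = 0.22·50.16 + 0.23·26.79 + 0.21·65.36 + 0.34·90 = 61.5225.
Var(X) = E[X²] − (E[X])² = 61.5225 − 51.6817 = 9.84078.

9.841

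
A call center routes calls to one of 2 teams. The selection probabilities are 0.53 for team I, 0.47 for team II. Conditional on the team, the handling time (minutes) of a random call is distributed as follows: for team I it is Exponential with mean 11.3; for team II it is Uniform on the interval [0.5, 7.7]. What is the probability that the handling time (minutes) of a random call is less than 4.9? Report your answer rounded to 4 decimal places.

Conditional on each team, P(X < 4.9): I: 0.351847; II: 0.611111.
By total probability, P(X < 4.9) = 0.53·0.351847 + 0.47·0.611111 = 0.473701.

0.4737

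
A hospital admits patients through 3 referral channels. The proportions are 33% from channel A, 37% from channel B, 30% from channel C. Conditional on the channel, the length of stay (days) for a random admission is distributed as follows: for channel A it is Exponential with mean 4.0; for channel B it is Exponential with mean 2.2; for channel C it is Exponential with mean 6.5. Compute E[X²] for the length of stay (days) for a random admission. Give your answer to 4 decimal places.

39.4916

For each component E[X²] = Var + (mean)², giving A: 32; B: 9.68; C: 84.5.
Overall E[X²] = 0.33·32 + 0.37·9.68 + 0.3·84.5 = 39.4916.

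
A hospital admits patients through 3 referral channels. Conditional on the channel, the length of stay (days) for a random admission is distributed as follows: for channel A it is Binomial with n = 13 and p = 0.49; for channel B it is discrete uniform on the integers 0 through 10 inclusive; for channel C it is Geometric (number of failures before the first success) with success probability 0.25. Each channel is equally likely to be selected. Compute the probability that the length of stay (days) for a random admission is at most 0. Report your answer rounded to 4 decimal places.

Conditional on each channel, P(X ≤ 0): A: 0.000157911; B: 0.0909091; C: 0.25.
By total probability, P(X ≤ 0) = 0.333333·0.000157911 + 0.333333·0.0909091 + 0.333333·0.25 = 0.113689.

0.1137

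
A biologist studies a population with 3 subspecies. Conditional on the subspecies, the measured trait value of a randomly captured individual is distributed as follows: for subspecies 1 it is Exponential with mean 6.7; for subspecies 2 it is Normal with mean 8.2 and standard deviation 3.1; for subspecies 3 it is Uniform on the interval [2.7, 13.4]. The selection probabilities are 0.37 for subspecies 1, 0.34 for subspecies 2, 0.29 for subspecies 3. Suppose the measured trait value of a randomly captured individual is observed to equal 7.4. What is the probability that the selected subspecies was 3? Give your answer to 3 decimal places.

0.309

Likelihoods f(7.4 | ·): 1: 0.0494603; 2: 0.124476; 3: 0.0934579.
Posterior ∝ prior × likelihood. Numerator for 3: 0.29·0.0934579 = 0.0271028.
Normalizing constant: 0.37·0.0494603 + 0.34·0.124476 + 0.29·0.0934579 = 0.0877251.
P(3 | observation) = 0.0271028 / 0.0877251 = 0.308952.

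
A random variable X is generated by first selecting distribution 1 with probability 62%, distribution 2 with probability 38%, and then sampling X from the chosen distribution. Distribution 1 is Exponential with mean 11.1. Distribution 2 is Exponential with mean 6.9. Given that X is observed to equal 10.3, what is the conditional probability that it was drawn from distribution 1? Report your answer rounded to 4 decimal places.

Likelihoods f(10.3 | ·): 1: 0.0356191; 2: 0.0325729.
Posterior ∝ prior × likelihood. Numerator for 1: 0.62·0.0356191 = 0.0220838.
Normalizing constant: 0.62·0.0356191 + 0.38·0.0325729 = 0.0344615.
P(1 | observation) = 0.0220838 / 0.0344615 = 0.640826.

0.6408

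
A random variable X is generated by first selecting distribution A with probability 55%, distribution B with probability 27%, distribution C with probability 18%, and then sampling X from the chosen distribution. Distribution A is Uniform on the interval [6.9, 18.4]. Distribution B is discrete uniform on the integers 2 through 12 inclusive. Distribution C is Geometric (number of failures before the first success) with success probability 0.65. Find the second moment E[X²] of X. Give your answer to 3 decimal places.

For each component E[X²] = Var + (mean)², giving A: 171.043; B: 59; C: 1.11834.
Overall E[X²] = 0.55·171.043 + 0.27·59 + 0.18·1.11834 = 110.205.

110.205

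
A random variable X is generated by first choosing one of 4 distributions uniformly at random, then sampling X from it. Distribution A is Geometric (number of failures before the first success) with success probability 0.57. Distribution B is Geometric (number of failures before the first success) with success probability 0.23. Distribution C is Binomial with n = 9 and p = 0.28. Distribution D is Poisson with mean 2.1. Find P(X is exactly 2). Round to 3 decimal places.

Conditional on each component, P(X = 2): A: 0.105393; B: 0.136367; C: 0.283104; D: 0.270016.
By total probability, P(X = 2) = 0.25·0.105393 + 0.25·0.136367 + 0.25·0.283104 + 0.25·0.270016 = 0.19872.

0.199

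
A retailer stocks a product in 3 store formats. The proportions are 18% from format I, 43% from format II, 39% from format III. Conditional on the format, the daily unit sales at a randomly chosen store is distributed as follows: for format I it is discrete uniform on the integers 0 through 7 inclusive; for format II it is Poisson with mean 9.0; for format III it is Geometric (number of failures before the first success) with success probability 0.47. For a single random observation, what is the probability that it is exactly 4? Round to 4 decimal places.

0.0515

Conditional on each format, P(X = 4): I: 0.125; II: 0.0337372; III: 0.0370853.
By total probability, P(X = 4) = 0.18·0.125 + 0.43·0.0337372 + 0.39·0.0370853 = 0.0514702.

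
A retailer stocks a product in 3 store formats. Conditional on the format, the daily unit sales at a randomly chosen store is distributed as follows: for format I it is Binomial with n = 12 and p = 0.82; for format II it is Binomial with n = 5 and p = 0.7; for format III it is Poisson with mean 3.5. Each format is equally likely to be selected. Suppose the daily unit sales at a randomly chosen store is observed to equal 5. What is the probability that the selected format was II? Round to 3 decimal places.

0.556

Likelihoods P(X=5 | ·): I: 0.00179764; II: 0.16807; III: 0.132169.
Posterior ∝ prior × likelihood. Numerator for II: 0.333333·0.16807 = 0.0560233.
Normalizing constant: 0.333333·0.00179764 + 0.333333·0.16807 + 0.333333·0.132169 = 0.100679.
P(II | observation) = 0.0560233 / 0.100679 = 0.556456.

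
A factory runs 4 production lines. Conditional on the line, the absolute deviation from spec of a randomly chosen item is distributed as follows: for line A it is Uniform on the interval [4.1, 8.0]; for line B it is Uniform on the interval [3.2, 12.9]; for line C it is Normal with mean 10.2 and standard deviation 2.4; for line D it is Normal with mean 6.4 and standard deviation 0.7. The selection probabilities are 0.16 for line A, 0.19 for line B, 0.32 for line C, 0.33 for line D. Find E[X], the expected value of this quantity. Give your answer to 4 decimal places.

Component means — A: 6.05; B: 8.05; C: 10.2; D: 6.4.
E[X] = 0.16·6.05 + 0.19·8.05 + 0.32·10.2 + 0.33·6.4 = 7.8735.

7.8735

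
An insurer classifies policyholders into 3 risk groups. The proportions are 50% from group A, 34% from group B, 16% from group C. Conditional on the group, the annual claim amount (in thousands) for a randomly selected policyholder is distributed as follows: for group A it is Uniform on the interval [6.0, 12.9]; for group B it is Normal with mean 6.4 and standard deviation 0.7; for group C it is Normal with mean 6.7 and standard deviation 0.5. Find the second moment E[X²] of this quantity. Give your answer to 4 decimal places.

67.9504

For each component E[X²] = Var + (mean)², giving A: 93.27; B: 41.45; C: 45.14.
Overall E[X²] = 0.5·93.27 + 0.34·41.45 + 0.16·45.14 = 67.9504.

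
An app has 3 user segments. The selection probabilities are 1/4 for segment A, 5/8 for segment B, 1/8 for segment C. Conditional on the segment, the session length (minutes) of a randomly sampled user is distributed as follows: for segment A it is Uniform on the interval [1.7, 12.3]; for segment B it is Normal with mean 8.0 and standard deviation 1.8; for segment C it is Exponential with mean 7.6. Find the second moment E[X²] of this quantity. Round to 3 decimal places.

71.056

For each component E[X²] = Var + (mean)², giving A: 58.3633; B: 67.24; C: 115.52.
Overall E[X²] = 0.25·58.3633 + 0.625·67.24 + 0.125·115.52 = 71.0558.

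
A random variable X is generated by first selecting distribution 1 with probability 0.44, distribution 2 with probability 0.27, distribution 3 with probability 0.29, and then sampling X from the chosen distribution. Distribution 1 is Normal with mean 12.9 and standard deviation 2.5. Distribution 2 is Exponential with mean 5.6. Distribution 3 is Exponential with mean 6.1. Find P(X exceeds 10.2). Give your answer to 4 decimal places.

0.4765

Conditional on each component, P(X > 10.2): 1: 0.859929; 2: 0.161794; 3: 0.187846.
By total probability, P(X > 10.2) = 0.44·0.859929 + 0.27·0.161794 + 0.29·0.187846 = 0.476529.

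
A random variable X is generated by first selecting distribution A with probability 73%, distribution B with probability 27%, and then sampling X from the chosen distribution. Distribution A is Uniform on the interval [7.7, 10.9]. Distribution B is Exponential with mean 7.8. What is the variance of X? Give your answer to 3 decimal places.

Per component, A: μ=9.3, E[X²]=87.3433; B: μ=7.8, E[X²]=121.68.
E[X] = 0.73·9.3 + 0.27·7.8 = 8.895.
E[X²] = 0.73·87.3433 + 0.27·121.68 = 96.6142.
Var(X) = E[X²] − (E[X])² = 96.6142 − 79.121 = 17.4932.

17.493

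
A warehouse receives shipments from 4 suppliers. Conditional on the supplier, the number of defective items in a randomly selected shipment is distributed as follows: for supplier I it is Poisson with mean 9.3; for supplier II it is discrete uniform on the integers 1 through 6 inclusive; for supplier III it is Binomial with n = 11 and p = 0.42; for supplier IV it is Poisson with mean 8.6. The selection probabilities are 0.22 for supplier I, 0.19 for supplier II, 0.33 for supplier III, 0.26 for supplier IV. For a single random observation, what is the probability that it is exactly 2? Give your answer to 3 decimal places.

0.058

Conditional on each supplier, P(X = 2): I: 0.00395364; II: 0.166667; III: 0.0720631; IV: 0.00680823.
By total probability, P(X = 2) = 0.22·0.00395364 + 0.19·0.166667 + 0.33·0.0720631 + 0.26·0.00680823 = 0.0580874.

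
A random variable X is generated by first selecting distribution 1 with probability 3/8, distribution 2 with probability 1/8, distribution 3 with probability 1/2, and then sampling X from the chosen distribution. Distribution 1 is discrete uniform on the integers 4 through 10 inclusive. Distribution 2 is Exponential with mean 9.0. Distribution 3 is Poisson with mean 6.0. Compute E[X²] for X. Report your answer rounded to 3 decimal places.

For each component E[X²] = Var + (mean)², giving 1: 53; 2: 162; 3: 42.
Overall E[X²] = 0.375·53 + 0.125·162 + 0.5·42 = 61.125.

61.125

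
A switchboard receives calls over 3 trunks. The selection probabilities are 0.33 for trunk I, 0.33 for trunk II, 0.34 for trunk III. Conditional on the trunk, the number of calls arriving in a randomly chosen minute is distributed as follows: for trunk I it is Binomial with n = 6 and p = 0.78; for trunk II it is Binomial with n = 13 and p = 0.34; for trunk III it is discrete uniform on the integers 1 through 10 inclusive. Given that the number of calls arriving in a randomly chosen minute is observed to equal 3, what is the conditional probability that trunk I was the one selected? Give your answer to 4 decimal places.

0.2657

Likelihoods P(X=3 | ·): I: 0.101061; II: 0.176296; III: 0.1.
Posterior ∝ prior × likelihood. Numerator for I: 0.33·0.101061 = 0.03335.
Normalizing constant: 0.33·0.101061 + 0.33·0.176296 + 0.34·0.1 = 0.125528.
P(I | observation) = 0.03335 / 0.125528 = 0.265679.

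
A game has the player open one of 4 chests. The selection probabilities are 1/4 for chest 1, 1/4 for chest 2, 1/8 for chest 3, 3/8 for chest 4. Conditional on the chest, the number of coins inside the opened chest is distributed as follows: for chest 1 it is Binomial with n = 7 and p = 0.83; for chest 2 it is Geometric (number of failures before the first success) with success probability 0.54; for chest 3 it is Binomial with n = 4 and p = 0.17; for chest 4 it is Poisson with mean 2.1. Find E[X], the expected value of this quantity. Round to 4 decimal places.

Component means — 1: 5.81; 2: 0.851852; 3: 0.68; 4: 2.1.
E[X] = 0.25·5.81 + 0.25·0.851852 + 0.125·0.68 + 0.375·2.1 = 2.53796.

2.5380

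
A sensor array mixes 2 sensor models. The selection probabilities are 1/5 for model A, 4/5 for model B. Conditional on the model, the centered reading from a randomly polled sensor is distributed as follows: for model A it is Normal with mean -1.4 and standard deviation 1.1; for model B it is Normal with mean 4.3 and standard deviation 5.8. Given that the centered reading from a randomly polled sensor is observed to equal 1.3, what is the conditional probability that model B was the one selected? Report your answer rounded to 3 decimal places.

Likelihoods f(1.3 | ·): A: 0.0178341; B: 0.0601709.
Posterior ∝ prior × likelihood. Numerator for B: 0.8·0.0601709 = 0.0481368.
Normalizing constant: 0.2·0.0178341 + 0.8·0.0601709 = 0.0517036.
P(B | observation) = 0.0481368 / 0.0517036 = 0.931014.

0.931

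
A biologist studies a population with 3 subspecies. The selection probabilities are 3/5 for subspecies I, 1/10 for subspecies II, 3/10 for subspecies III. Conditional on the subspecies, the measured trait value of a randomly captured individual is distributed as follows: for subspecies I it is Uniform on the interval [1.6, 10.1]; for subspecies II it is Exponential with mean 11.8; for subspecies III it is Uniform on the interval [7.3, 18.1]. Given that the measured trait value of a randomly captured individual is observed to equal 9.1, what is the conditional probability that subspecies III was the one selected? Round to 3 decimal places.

0.272

Likelihoods f(9.1 | ·): I: 0.117647; II: 0.0391919; III: 0.0925926.
Posterior ∝ prior × likelihood. Numerator for III: 0.3·0.0925926 = 0.0277778.
Normalizing constant: 0.6·0.117647 + 0.1·0.0391919 + 0.3·0.0925926 = 0.102285.
P(III | observation) = 0.0277778 / 0.102285 = 0.271572.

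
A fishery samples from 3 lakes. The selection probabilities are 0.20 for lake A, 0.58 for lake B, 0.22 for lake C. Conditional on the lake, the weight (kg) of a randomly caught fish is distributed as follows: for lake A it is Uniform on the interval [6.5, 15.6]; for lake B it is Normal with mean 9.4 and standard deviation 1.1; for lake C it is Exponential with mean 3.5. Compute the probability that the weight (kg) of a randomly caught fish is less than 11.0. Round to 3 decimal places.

0.847

Conditional on each lake, P(X < 11.0): A: 0.494505; B: 0.927102; C: 0.956841.
By total probability, P(X < 11.0) = 0.2·0.494505 + 0.58·0.927102 + 0.22·0.956841 = 0.847125.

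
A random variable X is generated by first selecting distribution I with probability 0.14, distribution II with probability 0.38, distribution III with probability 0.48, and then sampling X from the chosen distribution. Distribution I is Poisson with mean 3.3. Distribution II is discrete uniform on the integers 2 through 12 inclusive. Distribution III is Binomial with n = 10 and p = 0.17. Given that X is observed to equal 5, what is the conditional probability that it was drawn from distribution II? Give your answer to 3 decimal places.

0.594

Likelihoods P(X=5 | ·): I: 0.120286; II: 0.0909091; III: 0.014094.
Posterior ∝ prior × likelihood. Numerator for II: 0.38·0.0909091 = 0.0345455.
Normalizing constant: 0.14·0.120286 + 0.38·0.0909091 + 0.48·0.014094 = 0.0581507.
P(II | observation) = 0.0345455 / 0.0581507 = 0.594068.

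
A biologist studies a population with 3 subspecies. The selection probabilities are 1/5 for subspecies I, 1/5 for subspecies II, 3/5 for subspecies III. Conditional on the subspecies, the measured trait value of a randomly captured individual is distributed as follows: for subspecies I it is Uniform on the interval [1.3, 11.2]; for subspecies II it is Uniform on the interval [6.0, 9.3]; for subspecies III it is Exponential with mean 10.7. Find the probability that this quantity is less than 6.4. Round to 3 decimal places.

0.397

Conditional on each subspecies, P(X < 6.4): I: 0.515152; II: 0.121212; III: 0.450162.
By total probability, P(X < 6.4) = 0.2·0.515152 + 0.2·0.121212 + 0.6·0.450162 = 0.39737.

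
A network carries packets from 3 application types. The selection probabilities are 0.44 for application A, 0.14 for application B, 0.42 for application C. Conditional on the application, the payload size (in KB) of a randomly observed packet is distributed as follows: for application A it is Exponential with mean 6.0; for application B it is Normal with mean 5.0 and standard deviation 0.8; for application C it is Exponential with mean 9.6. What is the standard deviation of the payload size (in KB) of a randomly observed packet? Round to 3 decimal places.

Per component, A: μ=6, E[X²]=72; B: μ=5, E[X²]=25.64; C: μ=9.6, E[X²]=184.32.
E[X] = 0.44·6 + 0.14·5 + 0.42·9.6 = 7.372.
E[X²] = 0.44·72 + 0.14·25.64 + 0.42·184.32 = 112.684.
Var(X) = E[X²] − (E[X])² = 112.684 − 54.3464 = 58.3376.
SD(X) = √58.3376 = 7.63791.

7.638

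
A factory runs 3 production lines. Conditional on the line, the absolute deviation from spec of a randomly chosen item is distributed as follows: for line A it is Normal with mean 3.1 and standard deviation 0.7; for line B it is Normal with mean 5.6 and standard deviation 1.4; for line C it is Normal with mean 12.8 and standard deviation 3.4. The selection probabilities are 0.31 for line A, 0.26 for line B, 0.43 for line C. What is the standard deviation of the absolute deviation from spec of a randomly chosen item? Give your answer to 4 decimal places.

Per component, A: μ=3.1, E[X²]=10.1; B: μ=5.6, E[X²]=33.32; C: μ=12.8, E[X²]=175.4.
E[X] = 0.31·3.1 + 0.26·5.6 + 0.43·12.8 = 7.921.
E[X²] = 0.31·10.1 + 0.26·33.32 + 0.43·175.4 = 87.2162.
Var(X) = E[X²] − (E[X])² = 87.2162 − 62.7422 = 24.474.
SD(X) = √24.474 = 4.94712.

4.9471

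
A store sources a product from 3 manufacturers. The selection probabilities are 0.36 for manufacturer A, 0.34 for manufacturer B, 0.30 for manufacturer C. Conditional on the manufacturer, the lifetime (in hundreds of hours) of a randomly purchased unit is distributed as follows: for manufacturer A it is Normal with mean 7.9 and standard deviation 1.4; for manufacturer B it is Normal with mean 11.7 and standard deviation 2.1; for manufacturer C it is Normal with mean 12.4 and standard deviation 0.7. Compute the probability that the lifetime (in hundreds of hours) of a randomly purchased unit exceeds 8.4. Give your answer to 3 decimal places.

Conditional on each manufacturer, P(X > 8.4): A: 0.360492; B: 0.941958; C: 1.
By total probability, P(X > 8.4) = 0.36·0.360492 + 0.34·0.941958 + 0.3·1 = 0.750043.

0.750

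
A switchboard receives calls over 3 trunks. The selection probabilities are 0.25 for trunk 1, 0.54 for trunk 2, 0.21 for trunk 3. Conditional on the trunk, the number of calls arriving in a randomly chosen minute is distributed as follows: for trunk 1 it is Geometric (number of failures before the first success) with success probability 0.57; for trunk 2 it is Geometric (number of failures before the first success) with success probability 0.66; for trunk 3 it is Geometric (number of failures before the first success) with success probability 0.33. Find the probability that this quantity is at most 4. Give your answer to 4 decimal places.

Conditional on each trunk, P(X ≤ 4): 1: 0.985299; 2: 0.995456; 3: 0.864987.
By total probability, P(X ≤ 4) = 0.25·0.985299 + 0.54·0.995456 + 0.21·0.864987 = 0.965519.

0.9655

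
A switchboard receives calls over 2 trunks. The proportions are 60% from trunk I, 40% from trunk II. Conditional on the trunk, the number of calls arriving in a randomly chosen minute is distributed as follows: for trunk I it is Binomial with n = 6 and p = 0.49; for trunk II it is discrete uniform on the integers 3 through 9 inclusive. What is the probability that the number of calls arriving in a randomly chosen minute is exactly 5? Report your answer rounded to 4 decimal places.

Conditional on each trunk, P(X = 5): I: 0.0864374; II: 0.142857.
By total probability, P(X = 5) = 0.6·0.0864374 + 0.4·0.142857 = 0.109005.

0.1090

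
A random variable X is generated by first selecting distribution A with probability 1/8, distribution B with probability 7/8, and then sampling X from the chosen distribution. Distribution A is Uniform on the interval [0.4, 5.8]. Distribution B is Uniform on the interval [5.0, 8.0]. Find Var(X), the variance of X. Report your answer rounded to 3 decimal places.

2.224

Per component, A: μ=3.1, E[X²]=12.04; B: μ=6.5, E[X²]=43.
E[X] = 0.125·3.1 + 0.875·6.5 = 6.075.
E[X²] = 0.125·12.04 + 0.875·43 = 39.13.
Var(X) = E[X²] − (E[X])² = 39.13 − 36.9056 = 2.22438.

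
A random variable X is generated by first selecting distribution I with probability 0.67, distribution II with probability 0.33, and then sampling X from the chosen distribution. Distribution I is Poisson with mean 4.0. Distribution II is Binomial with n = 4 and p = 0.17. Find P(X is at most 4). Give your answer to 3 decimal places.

0.751

Conditional on each component, P(X ≤ 4): I: 0.628837; II: 1.
By total probability, P(X ≤ 4) = 0.67·0.628837 + 0.33·1 = 0.751321.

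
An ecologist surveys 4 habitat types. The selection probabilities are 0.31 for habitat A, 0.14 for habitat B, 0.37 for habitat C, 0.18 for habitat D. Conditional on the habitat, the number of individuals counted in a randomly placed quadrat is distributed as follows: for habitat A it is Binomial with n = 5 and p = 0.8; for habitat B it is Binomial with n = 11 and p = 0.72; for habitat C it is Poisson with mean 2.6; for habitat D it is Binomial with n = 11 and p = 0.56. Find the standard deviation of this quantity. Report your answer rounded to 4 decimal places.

2.3555

Per component, A: μ=4, E[X²]=16.8; B: μ=7.92, E[X²]=64.944; C: μ=2.6, E[X²]=9.36; D: μ=6.16, E[X²]=40.656.
E[X] = 0.31·4 + 0.14·7.92 + 0.37·2.6 + 0.18·6.16 = 4.4196.
E[X²] = 0.31·16.8 + 0.14·64.944 + 0.37·9.36 + 0.18·40.656 = 25.0814.
Var(X) = E[X²] − (E[X])² = 25.0814 − 19.5329 = 5.54858.
SD(X) = √5.54858 = 2.35554.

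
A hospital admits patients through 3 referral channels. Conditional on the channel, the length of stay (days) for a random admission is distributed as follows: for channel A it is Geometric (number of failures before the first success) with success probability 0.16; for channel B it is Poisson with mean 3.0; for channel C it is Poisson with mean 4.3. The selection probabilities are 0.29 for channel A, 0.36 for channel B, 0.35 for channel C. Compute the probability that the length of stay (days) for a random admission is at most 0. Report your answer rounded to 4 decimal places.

0.0691

Conditional on each channel, P(X ≤ 0): A: 0.16; B: 0.0497871; C: 0.0135686.
By total probability, P(X ≤ 0) = 0.29·0.16 + 0.36·0.0497871 + 0.35·0.0135686 = 0.0690723.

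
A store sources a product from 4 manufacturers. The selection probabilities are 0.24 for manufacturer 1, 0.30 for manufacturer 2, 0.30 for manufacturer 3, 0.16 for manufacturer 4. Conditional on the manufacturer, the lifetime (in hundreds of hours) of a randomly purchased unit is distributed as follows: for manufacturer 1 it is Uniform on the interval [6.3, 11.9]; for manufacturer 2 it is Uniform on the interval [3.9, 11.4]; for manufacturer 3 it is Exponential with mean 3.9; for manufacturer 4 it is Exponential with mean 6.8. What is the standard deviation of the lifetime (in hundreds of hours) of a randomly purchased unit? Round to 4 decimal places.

4.2427

Per component, 1: μ=9.1, E[X²]=85.4233; 2: μ=7.65, E[X²]=63.21; 3: μ=3.9, E[X²]=30.42; 4: μ=6.8, E[X²]=92.48.
E[X] = 0.24·9.1 + 0.3·7.65 + 0.3·3.9 + 0.16·6.8 = 6.737.
E[X²] = 0.24·85.4233 + 0.3·63.21 + 0.3·30.42 + 0.16·92.48 = 63.3874.
Var(X) = E[X²] − (E[X])² = 63.3874 − 45.3872 = 18.0002.
SD(X) = √18.0002 = 4.24267.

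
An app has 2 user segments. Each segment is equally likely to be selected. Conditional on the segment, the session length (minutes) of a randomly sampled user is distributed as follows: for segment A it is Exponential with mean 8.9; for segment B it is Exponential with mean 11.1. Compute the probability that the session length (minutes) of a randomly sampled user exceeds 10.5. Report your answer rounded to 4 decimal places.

0.3478

Conditional on each segment, P(X > 10.5): A: 0.307348; B: 0.388312.
By total probability, P(X > 10.5) = 0.5·0.307348 + 0.5·0.388312 = 0.34783.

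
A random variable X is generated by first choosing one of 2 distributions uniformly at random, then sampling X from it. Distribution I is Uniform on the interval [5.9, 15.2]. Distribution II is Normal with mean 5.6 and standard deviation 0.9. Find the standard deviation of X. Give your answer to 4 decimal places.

3.1835

Per component, I: μ=10.55, E[X²]=118.51; II: μ=5.6, E[X²]=32.17.
E[X] = 0.5·10.55 + 0.5·5.6 = 8.075.
E[X²] = 0.5·118.51 + 0.5·32.17 = 75.34.
Var(X) = E[X²] − (E[X])² = 75.34 − 65.2056 = 10.1344.
SD(X) = √10.1344 = 3.18345.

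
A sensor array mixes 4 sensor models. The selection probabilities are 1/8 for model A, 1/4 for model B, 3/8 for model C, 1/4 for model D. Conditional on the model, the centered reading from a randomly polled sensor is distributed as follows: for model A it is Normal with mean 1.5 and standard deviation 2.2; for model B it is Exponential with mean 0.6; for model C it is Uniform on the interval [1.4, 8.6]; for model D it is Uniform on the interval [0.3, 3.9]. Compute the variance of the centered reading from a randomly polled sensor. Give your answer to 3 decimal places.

5.940

Per component, A: μ=1.5, E[X²]=7.09; B: μ=0.6, E[X²]=0.72; C: μ=5, E[X²]=29.32; D: μ=2.1, E[X²]=5.49.
E[X] = 0.125·1.5 + 0.25·0.6 + 0.375·5 + 0.25·2.1 = 2.7375.
E[X²] = 0.125·7.09 + 0.25·0.72 + 0.375·29.32 + 0.25·5.49 = 13.4338.
Var(X) = E[X²] − (E[X])² = 13.4338 − 7.49391 = 5.93984.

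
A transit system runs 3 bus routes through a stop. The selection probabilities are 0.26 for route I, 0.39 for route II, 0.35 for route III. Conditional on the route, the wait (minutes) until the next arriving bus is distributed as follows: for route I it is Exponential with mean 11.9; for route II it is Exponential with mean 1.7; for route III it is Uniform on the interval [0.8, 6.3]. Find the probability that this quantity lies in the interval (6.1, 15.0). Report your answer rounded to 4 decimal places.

0.1055

Conditional on each route, P(6.1 < X < 15.0): I: 0.315422; II: 0.0274998; III: 0.0363636.
By total probability, P(6.1 < X < 15.0) = 0.26·0.315422 + 0.39·0.0274998 + 0.35·0.0363636 = 0.105462.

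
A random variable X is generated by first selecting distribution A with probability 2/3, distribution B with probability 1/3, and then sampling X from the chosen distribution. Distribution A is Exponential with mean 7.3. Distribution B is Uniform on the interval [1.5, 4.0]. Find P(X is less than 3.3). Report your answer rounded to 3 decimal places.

0.482

Conditional on each component, P(X < 3.3): A: 0.363681; B: 0.72.
By total probability, P(X < 3.3) = 0.666667·0.363681 + 0.333333·0.72 = 0.482454.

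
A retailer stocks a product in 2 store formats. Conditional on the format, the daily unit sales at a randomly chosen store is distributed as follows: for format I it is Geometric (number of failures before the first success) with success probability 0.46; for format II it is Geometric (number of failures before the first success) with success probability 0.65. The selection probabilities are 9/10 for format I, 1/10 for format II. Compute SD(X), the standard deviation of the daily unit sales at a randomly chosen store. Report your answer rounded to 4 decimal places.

1.5543

Per component, I: μ=1.17391, E[X²]=3.93006; II: μ=0.538462, E[X²]=1.11834.
E[X] = 0.9·1.17391 + 0.1·0.538462 = 1.11037.
E[X²] = 0.9·3.93006 + 0.1·1.11834 = 3.64889.
Var(X) = E[X²] − (E[X])² = 3.64889 − 1.23292 = 2.41597.
SD(X) = √2.41597 = 1.55434.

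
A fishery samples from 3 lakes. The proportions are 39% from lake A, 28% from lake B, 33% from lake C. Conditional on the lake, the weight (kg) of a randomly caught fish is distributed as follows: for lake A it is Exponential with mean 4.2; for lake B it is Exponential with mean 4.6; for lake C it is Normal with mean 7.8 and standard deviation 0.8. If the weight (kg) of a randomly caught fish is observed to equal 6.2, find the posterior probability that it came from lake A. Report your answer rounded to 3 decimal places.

0.358

Likelihoods f(6.2 | ·): A: 0.0544063; B: 0.0564792; C: 0.0674887.
Posterior ∝ prior × likelihood. Numerator for A: 0.39·0.0544063 = 0.0212185.
Normalizing constant: 0.39·0.0544063 + 0.28·0.0564792 + 0.33·0.0674887 = 0.0593039.
P(A | observation) = 0.0212185 / 0.0593039 = 0.357792.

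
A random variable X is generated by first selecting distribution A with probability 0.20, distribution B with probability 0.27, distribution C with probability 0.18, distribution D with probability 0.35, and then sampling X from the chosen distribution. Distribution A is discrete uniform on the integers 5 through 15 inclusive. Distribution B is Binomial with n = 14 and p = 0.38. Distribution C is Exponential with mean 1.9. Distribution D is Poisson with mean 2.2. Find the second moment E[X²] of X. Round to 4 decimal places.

34.2958

For each component E[X²] = Var + (mean)², giving A: 110; B: 31.6008; C: 7.22; D: 7.04.
Overall E[X²] = 0.2·110 + 0.27·31.6008 + 0.18·7.22 + 0.35·7.04 = 34.2958.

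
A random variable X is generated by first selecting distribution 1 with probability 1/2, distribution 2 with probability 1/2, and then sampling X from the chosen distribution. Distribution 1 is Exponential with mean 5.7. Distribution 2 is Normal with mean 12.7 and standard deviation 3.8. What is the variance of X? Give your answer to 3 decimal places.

Per component, 1: μ=5.7, E[X²]=64.98; 2: μ=12.7, E[X²]=175.73.
E[X] = 0.5·5.7 + 0.5·12.7 = 9.2.
E[X²] = 0.5·64.98 + 0.5·175.73 = 120.355.
Var(X) = E[X²] − (E[X])² = 120.355 − 84.64 = 35.715.

35.715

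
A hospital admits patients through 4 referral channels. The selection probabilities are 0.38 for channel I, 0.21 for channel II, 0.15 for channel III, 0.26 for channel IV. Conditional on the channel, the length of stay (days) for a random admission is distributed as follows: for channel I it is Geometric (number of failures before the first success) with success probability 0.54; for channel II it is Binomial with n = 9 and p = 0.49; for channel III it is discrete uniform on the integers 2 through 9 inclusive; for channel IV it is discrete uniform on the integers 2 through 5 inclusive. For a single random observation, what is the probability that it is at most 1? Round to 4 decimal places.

0.3043

Conditional on each channel, P(X ≤ 1): I: 0.7884; II: 0.0225178; III: 0; IV: 0.
By total probability, P(X ≤ 1) = 0.38·0.7884 + 0.21·0.0225178 + 0.15·0 + 0.26·0 = 0.304321.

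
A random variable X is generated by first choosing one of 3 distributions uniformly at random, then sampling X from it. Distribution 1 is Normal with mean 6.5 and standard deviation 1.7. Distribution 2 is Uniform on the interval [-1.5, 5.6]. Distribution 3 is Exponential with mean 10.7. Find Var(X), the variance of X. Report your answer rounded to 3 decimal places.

Per component, 1: μ=6.5, E[X²]=45.14; 2: μ=2.05, E[X²]=8.40333; 3: μ=10.7, E[X²]=228.98.
E[X] = 0.333333·6.5 + 0.333333·2.05 + 0.333333·10.7 = 6.41667.
E[X²] = 0.333333·45.14 + 0.333333·8.40333 + 0.333333·228.98 = 94.1744.
Var(X) = E[X²] − (E[X])² = 94.1744 − 41.1736 = 53.0008.

53.001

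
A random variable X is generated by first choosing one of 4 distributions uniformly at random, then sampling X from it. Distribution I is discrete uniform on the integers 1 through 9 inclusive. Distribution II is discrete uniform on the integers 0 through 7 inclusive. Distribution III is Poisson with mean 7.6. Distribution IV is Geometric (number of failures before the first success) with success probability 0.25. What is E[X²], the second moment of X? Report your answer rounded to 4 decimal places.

33.8817

For each component E[X²] = Var + (mean)², giving I: 31.6667; II: 17.5; III: 65.36; IV: 21.
Overall E[X²] = 0.25·31.6667 + 0.25·17.5 + 0.25·65.36 + 0.25·21 = 33.8817.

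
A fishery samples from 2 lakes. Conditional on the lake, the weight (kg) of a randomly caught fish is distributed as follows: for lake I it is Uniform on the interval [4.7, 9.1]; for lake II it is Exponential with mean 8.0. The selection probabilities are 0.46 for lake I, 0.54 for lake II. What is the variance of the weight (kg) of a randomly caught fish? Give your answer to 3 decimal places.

35.603

Per component, I: μ=6.9, E[X²]=49.2233; II: μ=8, E[X²]=128.
E[X] = 0.46·6.9 + 0.54·8 = 7.494.
E[X²] = 0.46·49.2233 + 0.54·128 = 91.7627.
Var(X) = E[X²] − (E[X])² = 91.7627 − 56.16 = 35.6027.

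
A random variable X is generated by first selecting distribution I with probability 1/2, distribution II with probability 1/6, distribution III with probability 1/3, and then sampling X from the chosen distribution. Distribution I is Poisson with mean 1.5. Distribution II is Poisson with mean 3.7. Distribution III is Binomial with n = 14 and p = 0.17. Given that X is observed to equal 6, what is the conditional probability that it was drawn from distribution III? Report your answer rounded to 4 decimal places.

0.2486

Likelihoods P(X=6 | ·): I: 0.00352999; II: 0.0881025; III: 0.0163258.
Posterior ∝ prior × likelihood. Numerator for III: 0.333333·0.0163258 = 0.00544192.
Normalizing constant: 0.5·0.00352999 + 0.166667·0.0881025 + 0.333333·0.0163258 = 0.0218907.
P(III | observation) = 0.00544192 / 0.0218907 = 0.248596.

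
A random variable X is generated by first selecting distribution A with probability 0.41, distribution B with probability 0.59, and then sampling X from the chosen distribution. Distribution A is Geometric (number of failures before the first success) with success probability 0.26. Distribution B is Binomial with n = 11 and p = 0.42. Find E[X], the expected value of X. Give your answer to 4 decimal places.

Component means — A: 2.84615; B: 4.62.
E[X] = 0.41·2.84615 + 0.59·4.62 = 3.89272.

3.8927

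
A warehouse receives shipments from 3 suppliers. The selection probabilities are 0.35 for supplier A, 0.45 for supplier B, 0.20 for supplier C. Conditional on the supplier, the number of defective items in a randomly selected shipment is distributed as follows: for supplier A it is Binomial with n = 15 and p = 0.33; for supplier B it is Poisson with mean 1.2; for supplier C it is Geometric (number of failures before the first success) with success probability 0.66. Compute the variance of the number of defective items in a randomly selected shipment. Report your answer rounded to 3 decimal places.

Per component, A: μ=4.95, E[X²]=27.819; B: μ=1.2, E[X²]=2.64; C: μ=0.515152, E[X²]=1.04591.
E[X] = 0.35·4.95 + 0.45·1.2 + 0.2·0.515152 = 2.37553.
E[X²] = 0.35·27.819 + 0.45·2.64 + 0.2·1.04591 = 11.1338.
Var(X) = E[X²] − (E[X])² = 11.1338 − 5.64314 = 5.49069.

5.491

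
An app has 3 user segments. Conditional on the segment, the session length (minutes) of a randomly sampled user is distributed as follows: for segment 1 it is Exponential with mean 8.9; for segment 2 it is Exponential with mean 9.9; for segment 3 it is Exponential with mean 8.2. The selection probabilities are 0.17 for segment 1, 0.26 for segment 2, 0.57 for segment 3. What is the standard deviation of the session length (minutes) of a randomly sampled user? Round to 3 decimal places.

8.820

Per component, 1: μ=8.9, E[X²]=158.42; 2: μ=9.9, E[X²]=196.02; 3: μ=8.2, E[X²]=134.48.
E[X] = 0.17·8.9 + 0.26·9.9 + 0.57·8.2 = 8.761.
E[X²] = 0.17·158.42 + 0.26·196.02 + 0.57·134.48 = 154.55.
Var(X) = E[X²] − (E[X])² = 154.55 − 76.7551 = 77.7951.
SD(X) = √77.7951 = 8.82015.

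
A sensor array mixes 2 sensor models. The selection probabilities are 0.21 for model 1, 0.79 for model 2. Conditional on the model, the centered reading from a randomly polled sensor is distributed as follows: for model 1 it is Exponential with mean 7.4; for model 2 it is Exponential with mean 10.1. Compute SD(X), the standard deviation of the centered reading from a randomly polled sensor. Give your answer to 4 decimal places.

Per component, 1: μ=7.4, E[X²]=109.52; 2: μ=10.1, E[X²]=204.02.
E[X] = 0.21·7.4 + 0.79·10.1 = 9.533.
E[X²] = 0.21·109.52 + 0.79·204.02 = 184.175.
Var(X) = E[X²] − (E[X])² = 184.175 − 90.8781 = 93.2969.
SD(X) = √93.2969 = 9.65903.

9.6590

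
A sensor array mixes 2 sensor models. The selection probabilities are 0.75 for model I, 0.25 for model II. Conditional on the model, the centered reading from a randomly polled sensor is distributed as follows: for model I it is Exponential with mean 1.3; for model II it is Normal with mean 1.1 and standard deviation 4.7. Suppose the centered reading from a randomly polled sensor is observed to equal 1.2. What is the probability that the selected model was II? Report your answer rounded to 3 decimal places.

0.085

Likelihoods f(1.2 | ·): I: 0.305611; II: 0.0848621.
Posterior ∝ prior × likelihood. Numerator for II: 0.25·0.0848621 = 0.0212155.
Normalizing constant: 0.75·0.305611 + 0.25·0.0848621 = 0.250424.
P(II | observation) = 0.0212155 / 0.250424 = 0.0847184.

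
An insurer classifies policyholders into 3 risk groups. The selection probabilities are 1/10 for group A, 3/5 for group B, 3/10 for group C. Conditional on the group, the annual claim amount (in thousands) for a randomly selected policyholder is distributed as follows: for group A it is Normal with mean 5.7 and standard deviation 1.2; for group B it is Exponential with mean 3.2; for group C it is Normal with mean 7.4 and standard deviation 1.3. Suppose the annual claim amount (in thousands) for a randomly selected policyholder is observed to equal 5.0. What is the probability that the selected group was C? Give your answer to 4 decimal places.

0.1992

Likelihoods f(5.0 | ·): A: 0.280439; B: 0.0655036; C: 0.05583.
Posterior ∝ prior × likelihood. Numerator for C: 0.3·0.05583 = 0.016749.
Normalizing constant: 0.1·0.280439 + 0.6·0.0655036 + 0.3·0.05583 = 0.084095.
P(C | observation) = 0.016749 / 0.084095 = 0.199167.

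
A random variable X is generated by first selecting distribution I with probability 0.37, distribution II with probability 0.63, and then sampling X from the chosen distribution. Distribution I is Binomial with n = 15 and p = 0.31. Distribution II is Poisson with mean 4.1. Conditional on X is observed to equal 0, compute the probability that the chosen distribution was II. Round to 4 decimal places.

0.8806

Likelihoods P(X=0 | ·): I: 0.00382592; II: 0.0165727.
Posterior ∝ prior × likelihood. Numerator for II: 0.63·0.0165727 = 0.0104408.
Normalizing constant: 0.37·0.00382592 + 0.63·0.0165727 = 0.0118564.
P(II | observation) = 0.0104408 / 0.0118564 = 0.880605.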